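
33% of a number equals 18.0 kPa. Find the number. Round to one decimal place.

18.0 kPa ÷ 0.33 ≈ 54.5 kPa.

54.5 kPa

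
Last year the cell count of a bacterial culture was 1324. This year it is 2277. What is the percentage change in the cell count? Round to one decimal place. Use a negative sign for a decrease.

72.0%

Change: 2277 − 1324 = 953.
Relative to the original: 953 ÷ 1324 ≈ 72.0%.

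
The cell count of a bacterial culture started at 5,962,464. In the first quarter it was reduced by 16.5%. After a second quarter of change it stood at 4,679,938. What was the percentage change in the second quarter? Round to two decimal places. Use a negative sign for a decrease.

-6.00%

After the first quarter: 5,962,464 × 0.835 = 4978657.44.
Second-quarter multiplier: 4,679,938 ÷ 4978657.44 ≈ 0.94.
That is a change of -6.00%.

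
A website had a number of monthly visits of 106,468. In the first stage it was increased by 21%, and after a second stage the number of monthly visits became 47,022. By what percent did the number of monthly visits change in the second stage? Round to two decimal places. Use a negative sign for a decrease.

After the first stage: 106,468 × 1.21 = 128826.28.
Second-stage multiplier: 47,022 ÷ 128826.28 ≈ 0.365003.
That is a change of -63.50%.

-63.50%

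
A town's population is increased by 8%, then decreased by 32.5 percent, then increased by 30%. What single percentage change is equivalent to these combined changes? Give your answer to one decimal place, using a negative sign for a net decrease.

-5.2%

An 8% increase multiplies by 1.08.
Then a 32.5% decrease: 1.08 × 0.675 = 0.729.
Then a 30% increase: 0.729 × 1.3 = 0.9477.
Overall factor 0.9477, i.e. -5.2%.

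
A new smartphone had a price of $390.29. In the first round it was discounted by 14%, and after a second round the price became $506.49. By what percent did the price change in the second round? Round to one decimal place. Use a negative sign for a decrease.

After the first round: $390.29 × 0.86 = $335.6494.
Second-round multiplier: $506.49 ÷ $335.6494 ≈ 1.50899.
That is a change of 50.9%.

50.9%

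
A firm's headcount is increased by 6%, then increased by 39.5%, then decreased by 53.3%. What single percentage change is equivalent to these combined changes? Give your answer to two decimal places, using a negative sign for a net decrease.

-30.94%

A 6% increase multiplies by 1.06.
Then a 39.5% increase: 1.06 × 1.395 = 1.4787.
Then a 53.3% decrease: 1.4787 × 0.467 = 0.6905529.
Overall factor 0.6905529, i.e. -30.94%.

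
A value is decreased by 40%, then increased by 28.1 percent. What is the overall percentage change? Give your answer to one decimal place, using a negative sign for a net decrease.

-23.1%

The combined multiplier is 0.6 × 1.281 = 0.7686.
That corresponds to a decrease of 23.1%.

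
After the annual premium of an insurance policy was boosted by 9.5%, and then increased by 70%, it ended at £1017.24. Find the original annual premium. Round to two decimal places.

The overall multiplier applied was 1.095 × 1.7 = 1.8615.
So the original annual premium was £1017.24 ÷ 1.8615 ≈ £546.46.

£546.46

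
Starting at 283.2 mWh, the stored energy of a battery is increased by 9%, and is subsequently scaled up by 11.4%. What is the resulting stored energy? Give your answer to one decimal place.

343.9 mWh

After the 9% increase: 283.2 × 1.09 = 308.688.
After the 11.4% increase: 308.688 × 1.114 = 343.878432 ≈ 343.9.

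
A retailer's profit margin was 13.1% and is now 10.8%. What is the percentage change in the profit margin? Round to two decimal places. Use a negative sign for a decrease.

-17.56%

The change is 10.8 − 13.1 = -2.3 percentage points.
Relative to the original 13.1%, that is -2.3 ÷ 13.1 ≈ -17.56%.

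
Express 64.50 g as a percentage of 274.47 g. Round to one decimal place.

64.50 g ÷ 274.47 g ≈ 23.5%.

23.5%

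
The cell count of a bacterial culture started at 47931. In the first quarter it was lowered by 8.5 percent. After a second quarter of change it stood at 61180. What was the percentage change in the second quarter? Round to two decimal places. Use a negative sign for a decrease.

39.50%

After the first quarter: 47931 × 0.915 = 43856.865.
Second-quarter multiplier: 61180 ÷ 43856.865 ≈ 1.394993.
That is a change of 39.50%.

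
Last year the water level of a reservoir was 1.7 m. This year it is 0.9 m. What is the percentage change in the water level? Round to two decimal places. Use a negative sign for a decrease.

-47.06%

Change: 0.9 − 1.7 = -0.8.
Relative to the original: -0.8 ÷ 1.7 ≈ -47.06%.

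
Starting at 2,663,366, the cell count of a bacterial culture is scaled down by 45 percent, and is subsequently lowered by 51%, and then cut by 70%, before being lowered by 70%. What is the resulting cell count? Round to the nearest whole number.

Each change multiplies by a factor: 0.55 × 0.49 × 0.3 × 0.3 = 0.024255.
2,663,366 × 0.024255 = 64599.94233 ≈ 64,600.

64,600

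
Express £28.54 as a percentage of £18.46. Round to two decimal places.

154.60%

£28.54 ÷ £18.46 ≈ 154.60%.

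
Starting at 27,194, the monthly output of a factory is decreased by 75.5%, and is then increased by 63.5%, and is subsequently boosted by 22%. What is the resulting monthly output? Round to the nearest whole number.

13,290

After the 75.5% decrease: 27,194 × 0.245 = 6662.53.
63.5% increase: 6662.53 × 1.635 = 10893.23655.
Apply the 22% increase: 10893.23655 × 1.22 = 13289.748591 ≈ 13,290.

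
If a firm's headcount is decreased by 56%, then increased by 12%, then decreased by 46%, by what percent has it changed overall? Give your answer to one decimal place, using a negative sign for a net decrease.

A 56% decrease multiplies by 0.44.
Then a 12% increase: 0.44 × 1.12 = 0.4928.
Then a 46% decrease: 0.4928 × 0.54 = 0.266112.
Overall factor 0.266112, i.e. -73.4%.

-73.4%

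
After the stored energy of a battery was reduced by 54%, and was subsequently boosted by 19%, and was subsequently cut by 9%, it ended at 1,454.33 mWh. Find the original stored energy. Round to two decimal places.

Undoing the 9% decrease: 1,454.33 ÷ 0.91 ≈ 1598.164835.
Undoing the 19% increase: 1598.164835 ÷ 1.19 ≈ 1342.99566.
Undoing the 54% decrease: 1342.99566 ÷ 0.46 ≈ 2,919.56 mWh.

2,919.56 mWh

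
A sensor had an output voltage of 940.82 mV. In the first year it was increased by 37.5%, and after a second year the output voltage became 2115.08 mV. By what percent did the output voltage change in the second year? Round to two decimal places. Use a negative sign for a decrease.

63.50%

After the first year: 940.82 × 1.375 = 1293.6275.
Second-year multiplier: 2115.08 ÷ 1293.6275 ≈ 1.634999.
That is a change of 63.50%.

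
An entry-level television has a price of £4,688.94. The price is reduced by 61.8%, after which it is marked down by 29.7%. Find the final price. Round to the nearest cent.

Each change multiplies by a factor: 0.382 × 0.703 = 0.268546.
£4,688.94 × 0.268546 = £1259.19608124 ≈ £1,259.20.

£1,259.20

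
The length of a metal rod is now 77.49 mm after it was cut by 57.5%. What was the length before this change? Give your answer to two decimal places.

The overall multiplier applied was 0.425.
So the original length was 77.49 ÷ 0.425 ≈ 182.33 mm.

182.33 mm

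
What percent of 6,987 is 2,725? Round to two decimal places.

2,725 ÷ 6,987 ≈ 39.00%.

39.00%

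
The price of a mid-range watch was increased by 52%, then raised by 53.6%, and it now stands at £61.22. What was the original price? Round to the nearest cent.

Undoing the 53.6% increase: £61.22 ÷ 1.536 ≈ £39.856771.
Undoing the 52% increase: £39.856771 ÷ 1.52 ≈ £26.22.

£26.22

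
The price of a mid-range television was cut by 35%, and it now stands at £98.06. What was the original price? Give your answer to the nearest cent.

£150.86

The overall multiplier applied was 0.65.
So the original price was £98.06 ÷ 0.65 ≈ £150.86.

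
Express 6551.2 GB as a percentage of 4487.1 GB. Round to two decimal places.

6551.2 GB ÷ 4487.1 GB ≈ 146.00%.

146.00%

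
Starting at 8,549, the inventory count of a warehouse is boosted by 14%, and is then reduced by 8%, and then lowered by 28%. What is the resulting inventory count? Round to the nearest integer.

Each change multiplies by a factor: 1.14 × 0.92 × 0.72 = 0.755136.
8,549 × 0.755136 = 6455.657664 ≈ 6,456.

6,456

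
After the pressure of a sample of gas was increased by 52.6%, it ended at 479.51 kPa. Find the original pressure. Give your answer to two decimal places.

314.23 kPa

The overall multiplier applied was 1.526.
So the original pressure was 479.51 ÷ 1.526 ≈ 314.23 kPa.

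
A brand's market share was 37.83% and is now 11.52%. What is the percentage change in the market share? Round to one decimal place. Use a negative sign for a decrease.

-69.5%

The change is 11.52 − 37.83 = -26.31 percentage points.
Relative to the original 37.83%, that is -26.31 ÷ 37.83 ≈ -69.5%.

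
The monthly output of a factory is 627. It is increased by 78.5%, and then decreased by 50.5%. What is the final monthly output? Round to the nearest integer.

Each change multiplies by a factor: 1.785 × 0.495 = 0.883575.
627 × 0.883575 = 554.001525 ≈ 554.

554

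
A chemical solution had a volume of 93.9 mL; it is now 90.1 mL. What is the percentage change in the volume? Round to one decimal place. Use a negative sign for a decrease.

-4.0%

Change: 90.1 − 93.9 = -3.8.
Relative to the original: -3.8 ÷ 93.9 ≈ -4.0%.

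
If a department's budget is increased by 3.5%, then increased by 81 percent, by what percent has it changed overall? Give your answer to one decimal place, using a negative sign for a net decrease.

A 3.5% increase multiplies by 1.035.
Then an 81% increase: 1.035 × 1.81 = 1.87335.
Overall factor 1.87335, i.e. 87.3%.

87.3%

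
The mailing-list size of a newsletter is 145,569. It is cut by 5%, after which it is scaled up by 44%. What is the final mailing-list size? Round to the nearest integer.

5% decrease: 145,569 × 0.95 = 138290.55.
Apply the 44% increase: 138290.55 × 1.44 = 199138.392 ≈ 199,138.

199,138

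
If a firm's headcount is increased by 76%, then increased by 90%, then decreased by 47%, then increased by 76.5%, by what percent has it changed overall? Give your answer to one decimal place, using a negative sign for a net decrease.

212.8%

A 76% increase multiplies by 1.76.
Then a 90% increase: 1.76 × 1.9 = 3.344.
Then a 47% decrease: 3.344 × 0.53 = 1.77232.
Then a 76.5% increase: 1.77232 × 1.765 = 3.1281448.
Overall factor 3.1281448, i.e. 212.8%.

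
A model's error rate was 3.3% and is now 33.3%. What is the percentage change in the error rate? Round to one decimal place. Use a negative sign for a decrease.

The change is 33.3 − 3.3 = 30.0 percentage points.
Relative to the original 3.3%, that is 30.0 ÷ 3.3 ≈ 909.1%.

909.1%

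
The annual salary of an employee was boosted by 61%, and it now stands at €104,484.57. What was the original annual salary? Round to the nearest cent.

The overall multiplier applied was 1.61.
So the original annual salary was €104,484.57 ÷ 1.61 ≈ €64,897.25.

€64,897.25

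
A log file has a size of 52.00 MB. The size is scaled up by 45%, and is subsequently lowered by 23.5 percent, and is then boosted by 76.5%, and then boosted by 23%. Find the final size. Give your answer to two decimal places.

Apply the 45% increase: 52.00 × 1.45 = 75.4.
Apply the 23.5% decrease: 75.4 × 0.765 = 57.681.
After the 76.5% increase: 57.681 × 1.765 = 101.806965.
After the 23% increase: 101.806965 × 1.23 = 125.22256695 ≈ 125.22.

125.22 MB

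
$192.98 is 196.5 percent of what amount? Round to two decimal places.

$98.21

$192.98 ÷ 1.965 ≈ $98.21.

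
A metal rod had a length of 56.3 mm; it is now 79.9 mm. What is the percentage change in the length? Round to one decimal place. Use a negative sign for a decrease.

Change: 79.9 − 56.3 = 23.6.
Relative to the original: 23.6 ÷ 56.3 ≈ 41.9%.

41.9%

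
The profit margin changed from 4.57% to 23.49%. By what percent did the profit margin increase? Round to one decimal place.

The change is 23.49 − 4.57 = 18.92 percentage points.
Relative to the original 4.57%, that is 18.92 ÷ 4.57 ≈ 414.0%.
So the profit margin rose by 414.0%.

414.0%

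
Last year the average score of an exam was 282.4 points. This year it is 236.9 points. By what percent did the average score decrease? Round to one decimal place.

Change: 236.9 − 282.4 = -45.5.
Relative to the original: -45.5 ÷ 282.4 ≈ -16.1%.
So the average score decreased by 16.1%.

16.1%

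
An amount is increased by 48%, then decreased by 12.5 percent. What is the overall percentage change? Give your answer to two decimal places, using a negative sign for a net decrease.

A 48% increase multiplies by 1.48.
Then a 12.5% decrease: 1.48 × 0.875 = 1.295.
Overall factor 1.295, i.e. 29.50%.

29.50%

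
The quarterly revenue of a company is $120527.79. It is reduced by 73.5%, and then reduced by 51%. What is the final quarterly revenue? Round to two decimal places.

$15650.53

Each change multiplies by a factor: 0.265 × 0.49 = 0.12985.
$120527.79 × 0.12985 = $15650.5335315 ≈ $15650.53.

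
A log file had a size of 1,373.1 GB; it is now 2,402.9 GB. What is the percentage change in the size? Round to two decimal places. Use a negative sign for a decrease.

Change: 2,402.9 − 1,373.1 = 1,029.8.
Relative to the original: 1,029.8 ÷ 1,373.1 ≈ 75.00%.

75.00%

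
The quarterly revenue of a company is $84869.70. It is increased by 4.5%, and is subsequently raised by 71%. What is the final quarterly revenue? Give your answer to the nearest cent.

$151657.91

Apply the 4.5% increase: $84869.70 × 1.045 = $88688.8365.
Apply the 71% increase: $88688.8365 × 1.71 = $151657.910415 ≈ $151657.91.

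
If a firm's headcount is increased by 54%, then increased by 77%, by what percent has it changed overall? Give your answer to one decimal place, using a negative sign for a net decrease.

172.6%

A 54% increase multiplies by 1.54.
Then a 77% increase: 1.54 × 1.77 = 2.7258.
Overall factor 2.7258, i.e. 172.6%.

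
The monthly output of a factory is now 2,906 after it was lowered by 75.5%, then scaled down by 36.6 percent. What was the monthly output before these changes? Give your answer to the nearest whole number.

Undoing the 36.6% decrease: 2,906 ÷ 0.634 ≈ 4583.596215.
Undoing the 75.5% decrease: 4583.596215 ÷ 0.245 ≈ 18,709.

18,709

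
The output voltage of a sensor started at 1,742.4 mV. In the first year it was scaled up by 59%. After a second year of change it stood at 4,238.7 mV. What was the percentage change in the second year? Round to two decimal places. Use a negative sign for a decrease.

53.00%

After the first year: 1,742.4 × 1.59 = 2770.416.
Second-year multiplier: 4,238.7 ÷ 2770.416 ≈ 1.529987.
That is a change of 53.00%.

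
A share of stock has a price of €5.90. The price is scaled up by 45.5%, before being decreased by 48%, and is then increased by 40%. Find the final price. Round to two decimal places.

Each change multiplies by a factor: 1.455 × 0.52 × 1.4 = 1.05924.
€5.90 × 1.05924 = €6.249516 ≈ €6.25.

€6.25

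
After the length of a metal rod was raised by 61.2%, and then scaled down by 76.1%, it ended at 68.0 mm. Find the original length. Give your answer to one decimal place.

The overall multiplier applied was 1.612 × 0.239 = 0.385268.
So the original length was 68.0 ÷ 0.385268 ≈ 176.5 mm.

176.5 mm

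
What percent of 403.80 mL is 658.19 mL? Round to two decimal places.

163.00%

658.19 mL ÷ 403.80 mL ≈ 163.00%.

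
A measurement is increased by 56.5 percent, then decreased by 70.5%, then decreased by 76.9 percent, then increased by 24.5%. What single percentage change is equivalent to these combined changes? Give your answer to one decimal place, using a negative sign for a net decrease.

-86.7%

The combined multiplier is 1.565 × 0.295 × 0.231 × 1.245 = 0.132775421625.
That corresponds to a decrease of 86.7%.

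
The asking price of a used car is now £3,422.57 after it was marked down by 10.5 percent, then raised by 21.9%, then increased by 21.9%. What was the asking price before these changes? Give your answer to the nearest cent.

The overall multiplier applied was 0.895 × 1.219 × 1.219 = 1.329935095.
So the original asking price was £3,422.57 ÷ 1.329935095 ≈ £2,573.49.

£2,573.49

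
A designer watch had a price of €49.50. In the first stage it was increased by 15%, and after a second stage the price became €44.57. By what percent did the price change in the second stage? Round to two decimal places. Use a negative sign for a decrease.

After the first stage: €49.50 × 1.15 = €56.925.
Second-stage multiplier: €44.57 ÷ €56.925 ≈ 0.78296.
That is a change of -21.70%.

-21.70%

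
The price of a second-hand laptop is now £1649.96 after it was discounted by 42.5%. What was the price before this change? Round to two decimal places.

£2869.50

The overall multiplier applied was 0.575.
So the original price was £1649.96 ÷ 0.575 ≈ £2869.50.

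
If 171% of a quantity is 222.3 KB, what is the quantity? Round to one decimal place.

130.0 KB

222.3 KB ÷ 1.71 = 130.0 KB.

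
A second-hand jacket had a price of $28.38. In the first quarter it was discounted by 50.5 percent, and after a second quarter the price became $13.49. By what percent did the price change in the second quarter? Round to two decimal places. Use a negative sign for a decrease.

After the first quarter: $28.38 × 0.495 = $14.0481.
Second-quarter multiplier: $13.49 ÷ $14.0481 ≈ 0.960272.
That is a change of -3.97%.

-3.97%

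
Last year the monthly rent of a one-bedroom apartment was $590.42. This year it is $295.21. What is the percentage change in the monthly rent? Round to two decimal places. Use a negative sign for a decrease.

-50.00%

Change: $295.21 − $590.42 = -$295.21.
Relative to the original: -$295.21 ÷ $590.42 = -50.00%.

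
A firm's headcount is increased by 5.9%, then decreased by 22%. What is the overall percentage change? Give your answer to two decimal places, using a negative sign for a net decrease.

A 5.9% increase multiplies by 1.059.
Then a 22% decrease: 1.059 × 0.78 = 0.82602.
Overall factor 0.82602, i.e. -17.40%.

-17.40%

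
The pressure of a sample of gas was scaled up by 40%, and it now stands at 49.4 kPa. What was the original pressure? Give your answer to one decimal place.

The overall multiplier applied was 1.4.
So the original pressure was 49.4 ÷ 1.4 ≈ 35.3 kPa.

35.3 kPa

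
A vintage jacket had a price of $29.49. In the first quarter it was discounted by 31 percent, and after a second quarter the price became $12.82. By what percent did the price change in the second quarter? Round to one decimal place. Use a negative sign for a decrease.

-37.0%

After the first quarter: $29.49 × 0.69 = $20.3481.
Second-quarter multiplier: $12.82 ÷ $20.3481 ≈ 0.63003.
That is a change of -37.0%.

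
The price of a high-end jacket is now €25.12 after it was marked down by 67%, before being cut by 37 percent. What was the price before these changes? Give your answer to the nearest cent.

€120.83

The overall multiplier applied was 0.33 × 0.63 = 0.2079.
So the original price was €25.12 ÷ 0.2079 ≈ €120.83.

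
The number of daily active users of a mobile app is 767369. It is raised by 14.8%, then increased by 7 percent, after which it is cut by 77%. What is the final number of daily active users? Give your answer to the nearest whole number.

After the 14.8% increase: 767369 × 1.148 = 880939.612.
Apply the 7% increase: 880939.612 × 1.07 = 942605.38484.
77% decrease: 942605.38484 × 0.23 = 216799.2385132 ≈ 216799.

216799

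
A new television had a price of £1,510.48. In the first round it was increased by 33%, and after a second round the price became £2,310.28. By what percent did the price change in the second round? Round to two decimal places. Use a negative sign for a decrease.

15.00%

After the first round: £1,510.48 × 1.33 = £2008.9384.
Second-round multiplier: £2,310.28 ÷ £2008.9384 ≈ 1.15.
That is a change of 15.00%.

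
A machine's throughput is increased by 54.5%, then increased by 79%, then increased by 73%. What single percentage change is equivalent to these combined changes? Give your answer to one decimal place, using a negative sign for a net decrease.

The combined multiplier is 1.545 × 1.79 × 1.73 = 4.7844015.
That corresponds to an increase of 378.4%.

378.4%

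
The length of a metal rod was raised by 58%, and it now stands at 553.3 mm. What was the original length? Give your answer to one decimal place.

The overall multiplier applied was 1.58.
So the original length was 553.3 ÷ 1.58 ≈ 350.2 mm.

350.2 mm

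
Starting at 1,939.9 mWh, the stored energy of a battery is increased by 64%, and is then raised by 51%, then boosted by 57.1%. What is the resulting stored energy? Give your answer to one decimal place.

Each change multiplies by a factor: 1.64 × 1.51 × 1.571 = 3.8904244.
1,939.9 × 3.8904244 = 7547.03429356 ≈ 7,547.0.

7,547.0 mWh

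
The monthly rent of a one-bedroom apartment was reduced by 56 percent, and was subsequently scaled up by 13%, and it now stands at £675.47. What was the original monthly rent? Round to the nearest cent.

£1,358.55

The overall multiplier applied was 0.44 × 1.13 = 0.4972.
So the original monthly rent was £675.47 ÷ 0.4972 ≈ £1,358.55.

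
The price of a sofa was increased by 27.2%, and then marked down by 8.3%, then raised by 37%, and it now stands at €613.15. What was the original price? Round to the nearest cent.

€383.70

The overall multiplier applied was 1.272 × 0.917 × 1.37 = 1.59800088.
So the original price was €613.15 ÷ 1.59800088 ≈ €383.70.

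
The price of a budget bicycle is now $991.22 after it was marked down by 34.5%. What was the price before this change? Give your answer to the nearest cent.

The overall multiplier applied was 0.655.
So the original price was $991.22 ÷ 0.655 ≈ $1513.31.

$1513.31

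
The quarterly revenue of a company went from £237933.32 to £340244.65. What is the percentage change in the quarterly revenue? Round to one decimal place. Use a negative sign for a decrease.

43.0%

Change: £340244.65 − £237933.32 = £102311.33.
Relative to the original: £102311.33 ÷ £237933.32 ≈ 43.0%.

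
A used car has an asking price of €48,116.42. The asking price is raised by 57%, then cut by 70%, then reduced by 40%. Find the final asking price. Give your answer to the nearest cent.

Each change multiplies by a factor: 1.57 × 0.3 × 0.6 = 0.2826.
€48,116.42 × 0.2826 = €13597.700292 ≈ €13,597.70.

€13,597.70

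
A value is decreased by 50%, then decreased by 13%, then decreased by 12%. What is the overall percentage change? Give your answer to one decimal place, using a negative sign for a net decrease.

A 50% decrease multiplies by 0.5.
Then a 13% decrease: 0.5 × 0.87 = 0.435.
Then a 12% decrease: 0.435 × 0.88 = 0.3828.
Overall factor 0.3828, i.e. -61.7%.

-61.7%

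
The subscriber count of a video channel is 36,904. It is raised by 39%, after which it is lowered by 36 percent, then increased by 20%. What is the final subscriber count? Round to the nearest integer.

Each change multiplies by a factor: 1.39 × 0.64 × 1.2 = 1.06752.
36,904 × 1.06752 = 39395.75808 ≈ 39,396.

39,396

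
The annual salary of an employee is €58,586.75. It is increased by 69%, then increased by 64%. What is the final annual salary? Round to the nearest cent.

€162,379.04

Each change multiplies by a factor: 1.69 × 1.64 = 2.7716.
€58,586.75 × 2.7716 = €162379.0363 ≈ €162,379.04.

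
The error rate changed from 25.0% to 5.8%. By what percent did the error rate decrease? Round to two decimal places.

The change is 5.8 − 25.0 = -19.2 percentage points.
Relative to the original 25.0%, that is -19.2 ÷ 25.0 = -76.80%.
So the error rate fell by 76.80%.

76.80%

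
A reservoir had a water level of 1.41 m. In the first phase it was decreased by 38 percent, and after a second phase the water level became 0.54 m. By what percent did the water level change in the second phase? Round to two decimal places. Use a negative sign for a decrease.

-38.23%

After the first phase: 1.41 × 0.62 = 0.8742.
Second-phase multiplier: 0.54 ÷ 0.8742 ≈ 0.617708.
That is a change of -38.23%.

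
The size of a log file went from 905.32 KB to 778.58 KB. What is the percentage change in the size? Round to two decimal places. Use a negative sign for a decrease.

Change: 778.58 − 905.32 = -126.74.
Relative to the original: -126.74 ÷ 905.32 ≈ -14.00%.

-14.00%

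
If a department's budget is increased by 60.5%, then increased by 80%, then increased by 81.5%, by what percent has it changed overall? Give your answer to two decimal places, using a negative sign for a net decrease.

424.35%

A 60.5% increase multiplies by 1.605.
Then an 80% increase: 1.605 × 1.8 = 2.889.
Then an 81.5% increase: 2.889 × 1.815 = 5.243535.
Overall factor 5.243535, i.e. 424.35%.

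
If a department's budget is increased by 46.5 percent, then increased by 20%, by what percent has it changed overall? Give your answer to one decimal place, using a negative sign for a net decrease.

The combined multiplier is 1.465 × 1.2 = 1.758.
That corresponds to an increase of 75.8%.

75.8%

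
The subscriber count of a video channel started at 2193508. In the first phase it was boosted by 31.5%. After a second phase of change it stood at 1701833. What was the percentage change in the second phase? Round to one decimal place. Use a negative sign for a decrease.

After the first phase: 2193508 × 1.315 = 2884463.02.
Second-phase multiplier: 1701833 ÷ 2884463.02 ≈ 0.59.
That is a change of -41.0%.

-41.0%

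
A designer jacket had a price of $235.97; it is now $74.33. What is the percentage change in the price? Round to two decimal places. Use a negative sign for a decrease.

-68.50%

Change: $74.33 − $235.97 = -$161.64.
Relative to the original: -$161.64 ÷ $235.97 ≈ -68.50%.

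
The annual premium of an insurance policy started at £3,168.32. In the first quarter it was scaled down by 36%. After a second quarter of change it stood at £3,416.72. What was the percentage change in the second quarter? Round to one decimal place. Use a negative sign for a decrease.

68.5%

After the first quarter: £3,168.32 × 0.64 = £2027.7248.
Second-quarter multiplier: £3,416.72 ÷ £2027.7248 ≈ 1.685.
That is a change of 68.5%.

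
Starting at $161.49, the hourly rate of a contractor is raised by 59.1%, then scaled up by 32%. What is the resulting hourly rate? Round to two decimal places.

$339.15

Apply the 59.1% increase: $161.49 × 1.591 = $256.93059.
32% increase: $256.93059 × 1.32 = $339.1483788 ≈ $339.15.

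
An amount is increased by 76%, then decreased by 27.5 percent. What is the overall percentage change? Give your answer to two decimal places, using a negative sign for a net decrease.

27.60%

The combined multiplier is 1.76 × 0.725 = 1.276.
That corresponds to an increase of 27.60%.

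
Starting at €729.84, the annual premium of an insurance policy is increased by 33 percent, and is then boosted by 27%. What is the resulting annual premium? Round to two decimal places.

Each change multiplies by a factor: 1.33 × 1.27 = 1.6891.
€729.84 × 1.6891 = €1232.772744 ≈ €1232.77.

€1232.77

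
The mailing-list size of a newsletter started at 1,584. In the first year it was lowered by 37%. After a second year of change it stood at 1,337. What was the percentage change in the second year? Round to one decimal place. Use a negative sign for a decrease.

34.0%

After the first year: 1,584 × 0.63 = 997.92.
Second-year multiplier: 1,337 ÷ 997.92 ≈ 1.33979.
That is a change of 34.0%.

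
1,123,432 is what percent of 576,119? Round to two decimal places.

1,123,432 ÷ 576,119 ≈ 195.00%.

195.00%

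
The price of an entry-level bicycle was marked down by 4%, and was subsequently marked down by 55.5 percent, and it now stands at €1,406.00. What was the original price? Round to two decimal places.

The overall multiplier applied was 0.96 × 0.445 = 0.4272.
So the original price was €1,406.00 ÷ 0.4272 ≈ €3,291.20.

€3,291.20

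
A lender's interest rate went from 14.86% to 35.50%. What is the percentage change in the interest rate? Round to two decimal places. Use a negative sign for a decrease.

138.90%

The change is 35.50 − 14.86 = 20.64 percentage points.
Relative to the original 14.86%, that is 20.64 ÷ 14.86 ≈ 138.90%.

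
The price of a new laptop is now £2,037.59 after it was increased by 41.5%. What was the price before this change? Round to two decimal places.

£1,439.99

The overall multiplier applied was 1.415.
So the original price was £2,037.59 ÷ 1.415 ≈ £1,439.99.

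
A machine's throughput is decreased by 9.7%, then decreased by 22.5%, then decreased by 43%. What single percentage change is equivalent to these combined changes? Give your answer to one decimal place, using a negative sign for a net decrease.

-60.1%

A 9.7% decrease multiplies by 0.903.
Then a 22.5% decrease: 0.903 × 0.775 = 0.699825.
Then a 43% decrease: 0.699825 × 0.57 = 0.39890025.
Overall factor 0.39890025, i.e. -60.1%.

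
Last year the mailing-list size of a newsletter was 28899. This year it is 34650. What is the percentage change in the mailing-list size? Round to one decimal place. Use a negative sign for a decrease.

Change: 34650 − 28899 = 5751.
Relative to the original: 5751 ÷ 28899 ≈ 19.9%.

19.9%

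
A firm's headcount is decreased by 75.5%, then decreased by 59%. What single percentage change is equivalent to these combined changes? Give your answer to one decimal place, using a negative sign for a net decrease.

The combined multiplier is 0.245 × 0.41 = 0.10045.
That corresponds to a decrease of 90.0%.

-90.0%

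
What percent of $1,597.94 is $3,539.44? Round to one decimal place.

$3,539.44 ÷ $1,597.94 ≈ 221.5%.

221.5%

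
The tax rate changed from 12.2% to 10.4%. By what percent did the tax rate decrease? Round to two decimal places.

The change is 10.4 − 12.2 = -1.8 percentage points.
Relative to the original 12.2%, that is -1.8 ÷ 12.2 ≈ -14.75%.
So the tax rate fell by 14.75%.

14.75%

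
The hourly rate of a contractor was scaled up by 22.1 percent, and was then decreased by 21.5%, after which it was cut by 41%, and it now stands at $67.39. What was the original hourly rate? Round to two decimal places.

The overall multiplier applied was 1.221 × 0.785 × 0.59 = 0.56550615.
So the original hourly rate was $67.39 ÷ 0.56550615 ≈ $119.17.

$119.17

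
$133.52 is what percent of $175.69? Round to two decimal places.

76.00%

$133.52 ÷ $175.69 ≈ 76.00%.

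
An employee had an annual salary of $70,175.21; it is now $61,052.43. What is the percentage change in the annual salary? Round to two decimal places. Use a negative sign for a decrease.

-13.00%

Change: $61,052.43 − $70,175.21 = -$9,122.78.
Relative to the original: -$9,122.78 ÷ $70,175.21 ≈ -13.00%.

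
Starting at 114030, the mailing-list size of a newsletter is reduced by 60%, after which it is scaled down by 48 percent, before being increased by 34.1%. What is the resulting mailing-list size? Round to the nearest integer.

31806

Apply the 60% decrease: 114030 × 0.4 = 45612.
48% decrease: 45612 × 0.52 = 23718.24.
Apply the 34.1% increase: 23718.24 × 1.341 = 31806.15984 ≈ 31806.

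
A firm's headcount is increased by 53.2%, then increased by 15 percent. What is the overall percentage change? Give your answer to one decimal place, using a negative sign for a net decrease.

The combined multiplier is 1.532 × 1.15 = 1.7618.
That corresponds to an increase of 76.2%.

76.2%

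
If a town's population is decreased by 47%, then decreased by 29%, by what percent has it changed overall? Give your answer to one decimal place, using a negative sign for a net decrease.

A 47% decrease multiplies by 0.53.
Then a 29% decrease: 0.53 × 0.71 = 0.3763.
Overall factor 0.3763, i.e. -62.4%.

-62.4%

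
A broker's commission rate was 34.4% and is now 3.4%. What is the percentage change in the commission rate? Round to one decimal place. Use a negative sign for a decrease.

-90.1%

The change is 3.4 − 34.4 = -31.0 percentage points.
Relative to the original 34.4%, that is -31.0 ÷ 34.4 ≈ -90.1%.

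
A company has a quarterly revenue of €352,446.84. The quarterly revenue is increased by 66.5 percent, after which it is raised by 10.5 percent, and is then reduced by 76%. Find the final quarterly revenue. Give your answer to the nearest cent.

€155,625.72

After the 66.5% increase: €352,446.84 × 1.665 = €586823.9886.
10.5% increase: €586823.9886 × 1.105 = €648440.507403.
76% decrease: €648440.507403 × 0.24 = €155625.72177672 ≈ €155,625.72.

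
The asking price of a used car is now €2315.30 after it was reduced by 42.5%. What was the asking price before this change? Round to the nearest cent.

€4026.61

The overall multiplier applied was 0.575.
So the original asking price was €2315.30 ÷ 0.575 ≈ €4026.61.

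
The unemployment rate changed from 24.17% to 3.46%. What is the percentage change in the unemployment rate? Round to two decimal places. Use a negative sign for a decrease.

The change is 3.46 − 24.17 = -20.71 percentage points.
Relative to the original 24.17%, that is -20.71 ÷ 24.17 ≈ -85.68%.

-85.68%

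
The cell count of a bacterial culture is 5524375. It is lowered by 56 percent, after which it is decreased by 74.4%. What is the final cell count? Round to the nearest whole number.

Each change multiplies by a factor: 0.44 × 0.256 = 0.11264.
5524375 × 0.11264 = 622265.6 ≈ 622266.

622266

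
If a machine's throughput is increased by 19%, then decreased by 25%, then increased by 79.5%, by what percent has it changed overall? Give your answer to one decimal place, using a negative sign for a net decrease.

60.2%

A 19% increase multiplies by 1.19.
Then a 25% decrease: 1.19 × 0.75 = 0.8925.
Then a 79.5% increase: 0.8925 × 1.795 = 1.6020375.
Overall factor 1.6020375, i.e. 60.2%.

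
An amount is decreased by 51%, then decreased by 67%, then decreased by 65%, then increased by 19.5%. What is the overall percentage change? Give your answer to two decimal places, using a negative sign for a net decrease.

-93.24%

A 51% decrease multiplies by 0.49.
Then a 67% decrease: 0.49 × 0.33 = 0.1617.
Then a 65% decrease: 0.1617 × 0.35 = 0.056595.
Then a 19.5% increase: 0.056595 × 1.195 = 0.067631025.
Overall factor 0.067631025, i.e. -93.24%.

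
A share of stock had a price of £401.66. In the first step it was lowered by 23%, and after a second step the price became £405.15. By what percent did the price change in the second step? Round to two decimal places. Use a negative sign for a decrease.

31.00%

After the first step: £401.66 × 0.77 = £309.2782.
Second-step multiplier: £405.15 ÷ £309.2782 ≈ 1.309986.
That is a change of 31.00%.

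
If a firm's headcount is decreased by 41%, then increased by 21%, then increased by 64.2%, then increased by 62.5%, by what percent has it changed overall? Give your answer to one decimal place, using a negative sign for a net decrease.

90.5%

The combined multiplier is 0.59 × 1.21 × 1.642 × 1.625 = 1.904863675.
That corresponds to an increase of 90.5%.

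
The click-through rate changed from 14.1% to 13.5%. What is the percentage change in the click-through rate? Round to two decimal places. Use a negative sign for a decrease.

-4.26%

The change is 13.5 − 14.1 = -0.6 percentage points.
Relative to the original 14.1%, that is -0.6 ÷ 14.1 ≈ -4.26%.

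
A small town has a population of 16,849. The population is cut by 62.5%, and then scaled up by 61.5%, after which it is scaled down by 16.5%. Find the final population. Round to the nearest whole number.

8,520

Each change multiplies by a factor: 0.375 × 1.615 × 0.835 = 0.505696875.
16,849 × 0.505696875 = 8520.486646875 ≈ 8,520.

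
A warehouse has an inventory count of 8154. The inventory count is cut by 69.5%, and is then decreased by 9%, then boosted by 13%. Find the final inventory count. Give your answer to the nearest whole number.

2557

69.5% decrease: 8154 × 0.305 = 2486.97.
Apply the 9% decrease: 2486.97 × 0.91 = 2263.1427.
13% increase: 2263.1427 × 1.13 = 2557.351251 ≈ 2557.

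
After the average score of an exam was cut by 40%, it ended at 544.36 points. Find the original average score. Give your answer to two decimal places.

The overall multiplier applied was 0.6.
So the original average score was 544.36 ÷ 0.6 ≈ 907.27 points.

907.27 points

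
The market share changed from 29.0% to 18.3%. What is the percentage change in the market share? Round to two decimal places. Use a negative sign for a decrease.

The change is 18.3 − 29.0 = -10.7 percentage points.
Relative to the original 29.0%, that is -10.7 ÷ 29.0 ≈ -36.90%.

-36.90%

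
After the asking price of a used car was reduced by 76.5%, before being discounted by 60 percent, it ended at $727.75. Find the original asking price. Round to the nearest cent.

Undoing the 60% decrease: $727.75 ÷ 0.4 = $1819.375.
Undoing the 76.5% decrease: $1819.375 ÷ 0.235 ≈ $7,742.02.

$7,742.02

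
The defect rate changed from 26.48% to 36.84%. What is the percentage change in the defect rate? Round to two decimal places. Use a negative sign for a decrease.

39.12%

The change is 36.84 − 26.48 = 10.36 percentage points.
Relative to the original 26.48%, that is 10.36 ÷ 26.48 ≈ 39.12%.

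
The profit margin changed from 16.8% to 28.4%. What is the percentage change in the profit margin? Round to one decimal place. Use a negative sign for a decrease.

The change is 28.4 − 16.8 = 11.6 percentage points.
Relative to the original 16.8%, that is 11.6 ÷ 16.8 ≈ 69.0%.

69.0%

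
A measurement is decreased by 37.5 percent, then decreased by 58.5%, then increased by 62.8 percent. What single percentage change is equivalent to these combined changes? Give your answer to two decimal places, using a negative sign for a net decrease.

-57.77%

The combined multiplier is 0.625 × 0.415 × 1.628 = 0.4222625.
That corresponds to a decrease of 57.77%.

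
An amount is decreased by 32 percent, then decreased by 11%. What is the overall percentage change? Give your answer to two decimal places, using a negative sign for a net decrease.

The combined multiplier is 0.68 × 0.89 = 0.6052.
That corresponds to a decrease of 39.48%.

-39.48%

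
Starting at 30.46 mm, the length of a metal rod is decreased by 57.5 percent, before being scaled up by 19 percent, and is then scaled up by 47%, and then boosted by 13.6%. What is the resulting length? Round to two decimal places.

25.73 mm

Each change multiplies by a factor: 0.425 × 1.19 × 1.47 × 1.136 = 0.84456204.
30.46 × 0.84456204 = 25.7253597384 ≈ 25.73.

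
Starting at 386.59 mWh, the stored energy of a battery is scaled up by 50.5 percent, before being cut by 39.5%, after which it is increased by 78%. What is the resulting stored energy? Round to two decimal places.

626.56 mWh

Each change multiplies by a factor: 1.505 × 0.605 × 1.78 = 1.6207345.
386.59 × 1.6207345 = 626.559750355 ≈ 626.56.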